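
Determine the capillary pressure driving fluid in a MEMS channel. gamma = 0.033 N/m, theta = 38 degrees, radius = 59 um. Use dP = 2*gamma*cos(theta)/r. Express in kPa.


Step 1: cos(38 deg) = 0.788
Step 2: Convert r to m: r = 59e-6 m
Step 3: dP = 2 * 0.033 * 0.788 / 59e-6 = 881.5 Pa
Step 4: Convert Pa to kPa (divide by 1000).
dP = 0.88 kPa


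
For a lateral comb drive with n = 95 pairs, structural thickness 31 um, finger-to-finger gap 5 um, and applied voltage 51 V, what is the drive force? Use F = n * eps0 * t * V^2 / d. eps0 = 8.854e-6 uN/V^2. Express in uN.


Step 1: Parameters: n=95, eps0=8.854e-6 uN/V^2, t=31 um, V=51 V, d=5 um
Step 2: V^2 = 2601
Step 3: F = 95 * 8.854e-6 * 31 * 2601 / 5
F = 13.564 uN


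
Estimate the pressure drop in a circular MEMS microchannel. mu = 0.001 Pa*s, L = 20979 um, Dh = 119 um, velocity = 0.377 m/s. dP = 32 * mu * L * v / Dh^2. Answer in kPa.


Step 1: Convert to SI: L = 20979e-6 m, Dh = 119e-6 m
Step 2: dP = 32 * 0.001 * 20979e-6 * 0.377 / (119e-6)^2
Step 3: dP = 17872.37 Pa
Step 4: Convert to kPa: dP = 17.87 kPa


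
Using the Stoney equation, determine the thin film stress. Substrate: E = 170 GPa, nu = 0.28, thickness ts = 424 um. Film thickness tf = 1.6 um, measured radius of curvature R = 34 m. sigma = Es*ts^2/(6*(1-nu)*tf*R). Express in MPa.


Step 1: Compute numerator: Es * ts^2 = 170 * 424^2 = 30561920 (GPa*um^2)
Step 2: Compute denominator (R in um): 6*(1-nu)*tf*R = 6*0.72*1.6*34e6 = 235008000.0 (um^2)
Step 3: sigma (GPa) = 30561920 / 235008000.0 = 1.30046e-01 GPa
Step 4: Convert to MPa (x1000): sigma = 130.0 MPa


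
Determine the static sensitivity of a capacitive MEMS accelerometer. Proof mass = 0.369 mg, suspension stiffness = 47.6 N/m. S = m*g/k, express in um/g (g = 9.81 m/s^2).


Step 1: Convert mass: m = 0.369 mg = 3.69e-07 kg
Step 2: S = m * g / k = 3.69e-07 * 9.81 / 47.6
Step 3: S = 7.60e-08 m/g
Step 4: Convert to um/g: S = 0.076 um/g


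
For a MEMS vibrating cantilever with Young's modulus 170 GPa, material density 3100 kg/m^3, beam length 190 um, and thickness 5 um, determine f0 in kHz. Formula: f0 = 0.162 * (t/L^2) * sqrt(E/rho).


Step 1: Convert units to SI.
t_SI = 5e-6 m, L_SI = 190e-6 m
Step 2: Calculate sqrt(E/rho).
sqrt(170e9 / 3100) = 7405.32 m/s
Step 3: Compute f0.
f0 = 0.162 * 5e-6 / (190e-6)^2 * 7405.32 = 166158.1 Hz = 166.16 kHz


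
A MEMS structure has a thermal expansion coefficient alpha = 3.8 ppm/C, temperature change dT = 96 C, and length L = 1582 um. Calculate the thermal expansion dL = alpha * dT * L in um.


Step 1: Convert CTE: alpha = 3.8 ppm/C = 3.8e-6 /C
Step 2: dL = 3.8e-6 * 96 * 1582
dL = 0.5771 um


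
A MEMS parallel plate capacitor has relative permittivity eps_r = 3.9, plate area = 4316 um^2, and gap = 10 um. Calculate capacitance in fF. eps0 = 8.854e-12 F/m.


Step 1: Convert area to m^2: A = 4316e-12 m^2
Step 2: Convert gap to m: d = 10e-6 m
Step 3: C = eps0 * eps_r * A / d
C = 8.854e-12 * 3.9 * 4316e-12 / 10e-6
Step 4: Convert to fF (multiply by 1e15).
C = 14.9 fF


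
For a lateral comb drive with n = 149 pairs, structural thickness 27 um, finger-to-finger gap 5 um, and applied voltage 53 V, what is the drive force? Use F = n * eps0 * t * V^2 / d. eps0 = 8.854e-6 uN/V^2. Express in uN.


Step 1: Parameters: n=149, eps0=8.854e-6 uN/V^2, t=27 um, V=53 V, d=5 um
Step 2: V^2 = 2809
Step 3: F = 149 * 8.854e-6 * 27 * 2809 / 5
F = 20.011 uN


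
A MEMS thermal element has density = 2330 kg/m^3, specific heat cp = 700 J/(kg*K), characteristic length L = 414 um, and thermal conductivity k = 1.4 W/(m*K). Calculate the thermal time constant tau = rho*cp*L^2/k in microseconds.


Step 1: Convert L to m: L = 414e-6 m
Step 2: L^2 = (414e-6)^2 = 1.71396e-07 m^2
Step 3: tau = 2330 * 700 * 1.71396e-07 / 1.4 = 1.9967634e-01 s
Step 4: Convert to microseconds (multiply by 1e6).
tau = 199676.34 us


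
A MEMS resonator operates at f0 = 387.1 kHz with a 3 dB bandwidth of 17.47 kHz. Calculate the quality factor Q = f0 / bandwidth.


Step 1: Q = f0 / bandwidth
Step 2: Q = 387.1 / 17.47
Q = 22.2


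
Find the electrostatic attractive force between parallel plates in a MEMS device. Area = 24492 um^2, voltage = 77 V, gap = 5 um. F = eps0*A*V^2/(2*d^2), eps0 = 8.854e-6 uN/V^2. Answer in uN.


Step 1: Identify parameters.
eps0 = 8.854e-6 uN/V^2, A = 24492 um^2, V = 77 V, d = 5 um
Step 2: Compute V^2 = 77^2 = 5929
Step 3: Compute d^2 = 5^2 = 25
Step 4: F = 0.5 * 8.854e-6 * 24492 * 5929 / 25
F = 25.714 uN


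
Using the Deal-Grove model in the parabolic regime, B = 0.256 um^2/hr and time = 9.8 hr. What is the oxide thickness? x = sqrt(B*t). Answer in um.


Step 1: Compute B*t = 0.256 * 9.8 = 2.5088
Step 2: x = sqrt(2.5088)
x = 1.584 um


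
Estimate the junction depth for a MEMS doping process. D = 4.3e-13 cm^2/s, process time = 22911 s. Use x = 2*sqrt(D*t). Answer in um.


Step 1: Compute D*t = 4.3e-13 * 22911 = 9.85173e-09 cm^2
Step 2: sqrt(D*t) = 9.92559e-05 cm
Step 3: x = 2 * 9.92559e-05 cm = 1.985118e-04 cm
Step 4: Convert to um (1 cm = 1e4 um): x = 1.985 um


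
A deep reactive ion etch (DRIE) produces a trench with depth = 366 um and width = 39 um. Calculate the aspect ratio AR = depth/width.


Step 1: AR = depth / width
Step 2: AR = 366 / 39
AR = 9.4


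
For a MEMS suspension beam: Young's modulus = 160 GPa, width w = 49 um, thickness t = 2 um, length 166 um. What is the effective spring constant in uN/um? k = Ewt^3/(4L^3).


Step 1: Convert E to consistent units (1 GPa = 1000 uN/um^2).
E = 160 GPa = 160000 uN/um^2
Step 2: Compute t^3 = 2^3 = 8
Step 3: Compute L^3 = 166^3 = 4574296
Step 4: k = 160000 * 49 * 8 / (4 * 4574296)
k = 3.4278 uN/um


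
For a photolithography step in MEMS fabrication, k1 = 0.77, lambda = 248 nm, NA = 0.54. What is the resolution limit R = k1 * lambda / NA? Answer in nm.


Step 1: Identify values: k1 = 0.77, lambda = 248 nm, NA = 0.54
Step 2: R = k1 * lambda / NA
R = 0.77 * 248 / 0.54
R = 353.6 nm


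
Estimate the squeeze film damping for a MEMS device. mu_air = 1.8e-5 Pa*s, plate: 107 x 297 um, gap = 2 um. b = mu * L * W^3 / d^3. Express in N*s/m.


Step 1: Convert to SI.
L = 107e-6 m, W = 297e-6 m, d = 2e-6 m
Step 2: W^3 = (297e-6)^3 = 2.62e-11 m^3
Step 3: d^3 = (2e-6)^3 = 8.00e-18 m^3
Step 4: b = 1.8e-5 * 107e-6 * 2.62e-11 / 8.00e-18
b = 6.31e-03 N*s/m


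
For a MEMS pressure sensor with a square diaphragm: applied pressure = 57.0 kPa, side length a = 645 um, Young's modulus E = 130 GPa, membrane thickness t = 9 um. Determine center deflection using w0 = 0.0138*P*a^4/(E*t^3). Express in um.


Step 1: Convert pressure to compatible units (E is in GPa, so P in GPa).
P = 57.0 kPa = 57.0e-6 GPa
Step 2: Compute numerator: 0.0138 * P * a^4.
a^4 = 645^4 = 173076800625
numerator = 0.0138 * 57.0e-6 * 173076800625 = 1.361422e+05
Step 3: Compute denominator: E * t^3 = 130 * 9^3 = 94770
Step 4: w0 = numerator / denominator = 1.361422e+05 / 94770 = 1.4366 um


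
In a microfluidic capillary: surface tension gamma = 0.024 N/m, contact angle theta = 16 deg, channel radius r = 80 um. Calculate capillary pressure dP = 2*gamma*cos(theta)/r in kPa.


Step 1: cos(16 deg) = 0.9613
Step 2: Convert r to m: r = 80e-6 m
Step 3: dP = 2 * 0.024 * 0.9613 / 80e-6 = 576.8 Pa
Step 4: Convert Pa to kPa (divide by 1000).
dP = 0.58 kPa


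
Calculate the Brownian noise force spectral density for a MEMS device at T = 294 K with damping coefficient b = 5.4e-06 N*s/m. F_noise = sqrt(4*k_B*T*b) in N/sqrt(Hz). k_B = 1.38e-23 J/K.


Step 1: Compute 4 * k_B * T * b
= 4 * 1.38e-23 * 294 * 5.4e-06
= 8.7636e-26 N^2/Hz
Step 2: F_noise = sqrt(8.7636e-26)
F_noise = 2.96e-13 N/sqrt(Hz)


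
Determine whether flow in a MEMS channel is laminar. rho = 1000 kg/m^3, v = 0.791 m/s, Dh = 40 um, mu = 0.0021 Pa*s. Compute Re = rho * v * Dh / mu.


Step 1: Convert Dh to meters: Dh = 40e-6 m
Step 2: Re = rho * v * Dh / mu
Re = 1000 * 0.791 * 40e-6 / 0.0021
Re = 15.067
Since Re = 15.067 is below ~2300, the flow is laminar.


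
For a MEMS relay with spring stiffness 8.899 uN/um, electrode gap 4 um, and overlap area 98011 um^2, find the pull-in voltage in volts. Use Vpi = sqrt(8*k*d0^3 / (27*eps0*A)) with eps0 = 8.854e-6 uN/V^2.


Step 1: Compute numerator: 8 * k * d0^3 = 8 * 8.899 * 4^3 = 4556.288
Step 2: Compute denominator: 27 * eps0 * A = 27 * 8.854e-6 * 98011 = 23.430314
Step 3: Vpi = sqrt(4556.288 / 23.430314)
Vpi = 13.94 V


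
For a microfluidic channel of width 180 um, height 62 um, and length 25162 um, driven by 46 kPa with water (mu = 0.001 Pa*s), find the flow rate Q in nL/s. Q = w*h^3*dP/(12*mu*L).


Step 1: Convert all dimensions to SI (meters).
w = 180e-6 m, h = 62e-6 m, L = 25162e-6 m, dP = 46e3 Pa
Step 2: Q = w * h^3 * dP / (12 * mu * L)
Q = 180e-6 * (62e-6)^3 * 46e3 / (12 * 0.001 * 25162e-6) = 6.53550274e-09 m^3/s
Step 3: Convert Q from m^3/s to nL/s (1 m^3 = 1e12 nL, so multiply by 1e12).
Q = 6535.503 nL/s


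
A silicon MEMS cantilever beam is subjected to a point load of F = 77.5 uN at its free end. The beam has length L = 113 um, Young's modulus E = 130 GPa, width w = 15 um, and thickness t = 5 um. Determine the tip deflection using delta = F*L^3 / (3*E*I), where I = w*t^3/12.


Step 1: Calculate the second moment of area.
I = w * t^3 / 12 = 15 * 5^3 / 12 = 156.25 um^4
Step 2: Convert E to consistent units (1 GPa = 1000 uN/um^2).
E = 130 GPa = 130000 uN/um^2
Step 3: Calculate tip deflection.
delta = F * L^3 / (3 * E * I)
delta = 77.5 * 113^3 / (3 * 130000 * 156.25)
delta = 1.8351 um


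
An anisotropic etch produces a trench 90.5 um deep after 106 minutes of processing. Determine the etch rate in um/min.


Step 1: Etch rate = depth / time
Step 2: rate = 90.5 / 106
rate = 0.854 um/min


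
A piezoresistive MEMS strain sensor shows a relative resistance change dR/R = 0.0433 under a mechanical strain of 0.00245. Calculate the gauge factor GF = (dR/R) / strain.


Step 1: Identify values.
dR/R = 0.0433, strain = 0.00245
Step 2: GF = (dR/R) / strain = 0.0433 / 0.00245
GF = 17.7


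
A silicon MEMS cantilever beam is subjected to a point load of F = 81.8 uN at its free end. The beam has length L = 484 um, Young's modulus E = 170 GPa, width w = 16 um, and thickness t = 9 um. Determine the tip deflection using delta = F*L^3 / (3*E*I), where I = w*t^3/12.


Step 1: Calculate the second moment of area.
I = w * t^3 / 12 = 16 * 9^3 / 12 = 972.0 um^4
Step 2: Convert E to consistent units (1 GPa = 1000 uN/um^2).
E = 170 GPa = 170000 uN/um^2
Step 3: Calculate tip deflection.
delta = F * L^3 / (3 * E * I)
delta = 81.8 * 484^3 / (3 * 170000 * 972.0)
delta = 18.7091 um


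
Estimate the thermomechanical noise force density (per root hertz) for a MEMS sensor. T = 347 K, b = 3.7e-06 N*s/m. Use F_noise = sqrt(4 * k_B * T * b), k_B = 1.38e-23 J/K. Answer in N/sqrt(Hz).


Step 1: Compute 4 * k_B * T * b
= 4 * 1.38e-23 * 347 * 3.7e-06
= 7.0871e-26 N^2/Hz
Step 2: F_noise = sqrt(7.0871e-26)
F_noise = 2.66e-13 N/sqrt(Hz)


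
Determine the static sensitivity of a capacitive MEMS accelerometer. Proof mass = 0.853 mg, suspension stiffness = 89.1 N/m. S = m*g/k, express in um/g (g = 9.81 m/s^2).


Step 1: Convert mass: m = 0.853 mg = 8.53e-07 kg
Step 2: S = m * g / k = 8.53e-07 * 9.81 / 89.1
Step 3: S = 9.39e-08 m/g
Step 4: Convert to um/g: S = 0.094 um/g


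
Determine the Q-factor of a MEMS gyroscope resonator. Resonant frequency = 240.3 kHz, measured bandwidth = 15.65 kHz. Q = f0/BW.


Step 1: Q = f0 / bandwidth
Step 2: Q = 240.3 / 15.65
Q = 15.4


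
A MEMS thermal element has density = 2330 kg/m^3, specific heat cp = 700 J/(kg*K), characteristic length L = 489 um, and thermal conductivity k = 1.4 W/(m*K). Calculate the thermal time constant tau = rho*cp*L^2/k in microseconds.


Step 1: Convert L to m: L = 489e-6 m
Step 2: L^2 = (489e-6)^2 = 2.39121e-07 m^2
Step 3: tau = 2330 * 700 * 2.39121e-07 / 1.4 = 2.78575965e-01 s
Step 4: Convert to microseconds (multiply by 1e6).
tau = 278575.965 us


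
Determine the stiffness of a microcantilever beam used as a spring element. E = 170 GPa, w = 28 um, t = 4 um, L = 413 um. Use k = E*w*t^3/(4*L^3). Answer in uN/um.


Step 1: Convert E to consistent units (1 GPa = 1000 uN/um^2).
E = 170 GPa = 170000 uN/um^2
Step 2: Compute t^3 = 4^3 = 64
Step 3: Compute L^3 = 413^3 = 70444997
Step 4: k = 170000 * 28 * 64 / (4 * 70444997)
k = 1.0811 uN/um


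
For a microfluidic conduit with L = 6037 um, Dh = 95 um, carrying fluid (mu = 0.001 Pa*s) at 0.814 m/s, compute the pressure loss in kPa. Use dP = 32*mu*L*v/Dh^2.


Step 1: Convert to SI: L = 6037e-6 m, Dh = 95e-6 m
Step 2: dP = 32 * 0.001 * 6037e-6 * 0.814 / (95e-6)^2
Step 3: dP = 17424.02 Pa
Step 4: Convert to kPa: dP = 17.42 kPa


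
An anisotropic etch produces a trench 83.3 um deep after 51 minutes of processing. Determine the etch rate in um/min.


Step 1: Etch rate = depth / time
Step 2: rate = 83.3 / 51
rate = 1.633 um/min


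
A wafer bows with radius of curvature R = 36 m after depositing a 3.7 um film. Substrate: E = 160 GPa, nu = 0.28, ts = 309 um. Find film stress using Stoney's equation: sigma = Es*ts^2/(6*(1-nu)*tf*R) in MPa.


Step 1: Compute numerator: Es * ts^2 = 160 * 309^2 = 15276960 (GPa*um^2)
Step 2: Compute denominator (R in um): 6*(1-nu)*tf*R = 6*0.72*3.7*36e6 = 575424000.0 (um^2)
Step 3: sigma (GPa) = 15276960 / 575424000.0 = 2.6549e-02 GPa
Step 4: Convert to MPa (x1000): sigma = 26.5 MPa


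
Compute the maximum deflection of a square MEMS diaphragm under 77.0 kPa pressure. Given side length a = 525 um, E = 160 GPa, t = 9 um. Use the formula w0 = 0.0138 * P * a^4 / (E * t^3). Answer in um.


Step 1: Convert pressure to compatible units (E is in GPa, so P in GPa).
P = 77.0 kPa = 77.0e-6 GPa
Step 2: Compute numerator: 0.0138 * P * a^4.
a^4 = 525^4 = 75969140625
numerator = 0.0138 * 77.0e-6 * 75969140625 = 8.07248e+04
Step 3: Compute denominator: E * t^3 = 160 * 9^3 = 116640
Step 4: w0 = numerator / denominator = 8.07248e+04 / 116640 = 0.6921 um


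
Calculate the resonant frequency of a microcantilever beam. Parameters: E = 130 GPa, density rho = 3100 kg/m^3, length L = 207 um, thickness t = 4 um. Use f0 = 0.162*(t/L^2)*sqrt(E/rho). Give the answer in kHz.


Step 1: Convert units to SI.
t_SI = 4e-6 m, L_SI = 207e-6 m
Step 2: Calculate sqrt(E/rho).
sqrt(130e9 / 3100) = 6475.76 m/s
Step 3: Compute f0.
f0 = 0.162 * 4e-6 / (207e-6)^2 * 6475.76 = 97932.1 Hz = 97.93 kHz


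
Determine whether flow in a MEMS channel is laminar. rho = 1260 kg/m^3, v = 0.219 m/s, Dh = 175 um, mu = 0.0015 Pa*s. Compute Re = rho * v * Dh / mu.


Step 1: Convert Dh to meters: Dh = 175e-6 m
Step 2: Re = rho * v * Dh / mu
Re = 1260 * 0.219 * 175e-6 / 0.0015
Re = 32.193
Since Re = 32.193 is below ~2300, the flow is laminar.


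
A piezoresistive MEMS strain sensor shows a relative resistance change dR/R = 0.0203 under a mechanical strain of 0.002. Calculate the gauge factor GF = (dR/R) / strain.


Step 1: Identify values.
dR/R = 0.0203, strain = 0.002
Step 2: GF = (dR/R) / strain = 0.0203 / 0.002
GF = 10.1


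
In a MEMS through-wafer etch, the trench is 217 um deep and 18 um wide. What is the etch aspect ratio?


Step 1: AR = depth / width
Step 2: AR = 217 / 18
AR = 12.1


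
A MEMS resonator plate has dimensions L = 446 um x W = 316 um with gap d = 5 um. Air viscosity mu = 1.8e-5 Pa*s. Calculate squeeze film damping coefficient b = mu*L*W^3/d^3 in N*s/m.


Step 1: Convert to SI.
L = 446e-6 m, W = 316e-6 m, d = 5e-6 m
Step 2: W^3 = (316e-6)^3 = 3.16e-11 m^3
Step 3: d^3 = (5e-6)^3 = 1.25e-16 m^3
Step 4: b = 1.8e-5 * 446e-6 * 3.16e-11 / 1.25e-16
b = 2.03e-03 N*s/m


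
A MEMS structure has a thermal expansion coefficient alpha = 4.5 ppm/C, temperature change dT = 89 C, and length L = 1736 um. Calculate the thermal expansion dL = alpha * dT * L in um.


Step 1: Convert CTE: alpha = 4.5 ppm/C = 4.5e-6 /C
Step 2: dL = 4.5e-6 * 89 * 1736
dL = 0.6953 um


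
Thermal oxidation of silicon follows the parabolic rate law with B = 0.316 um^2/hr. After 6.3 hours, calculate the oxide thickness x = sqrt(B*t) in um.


Step 1: Compute B*t = 0.316 * 6.3 = 1.9908
Step 2: x = sqrt(1.9908)
x = 1.411 um


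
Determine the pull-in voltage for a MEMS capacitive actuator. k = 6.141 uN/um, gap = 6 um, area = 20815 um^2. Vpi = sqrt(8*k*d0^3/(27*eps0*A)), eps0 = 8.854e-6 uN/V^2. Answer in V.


Step 1: Compute numerator: 8 * k * d0^3 = 8 * 6.141 * 6^3 = 10611.648
Step 2: Compute denominator: 27 * eps0 * A = 27 * 8.854e-6 * 20815 = 4.975992
Step 3: Vpi = sqrt(10611.648 / 4.975992)
Vpi = 46.18 V


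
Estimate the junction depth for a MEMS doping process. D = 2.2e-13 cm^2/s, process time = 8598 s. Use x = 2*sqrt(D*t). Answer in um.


Step 1: Compute D*t = 2.2e-13 * 8598 = 1.89156e-09 cm^2
Step 2: sqrt(D*t) = 4.349e-05 cm
Step 3: x = 2 * 4.349e-05 cm = 8.698e-05 cm
Step 4: Convert to um (1 cm = 1e4 um): x = 0.87 um


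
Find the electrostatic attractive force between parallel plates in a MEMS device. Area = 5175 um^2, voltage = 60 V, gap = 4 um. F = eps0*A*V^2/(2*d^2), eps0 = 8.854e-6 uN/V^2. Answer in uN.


Step 1: Identify parameters.
eps0 = 8.854e-6 uN/V^2, A = 5175 um^2, V = 60 V, d = 4 um
Step 2: Compute V^2 = 60^2 = 3600
Step 3: Compute d^2 = 4^2 = 16
Step 4: F = 0.5 * 8.854e-6 * 5175 * 3600 / 16
F = 5.155 uN


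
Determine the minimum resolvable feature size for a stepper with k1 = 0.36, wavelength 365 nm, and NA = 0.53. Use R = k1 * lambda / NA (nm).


Step 1: Identify values: k1 = 0.36, lambda = 365 nm, NA = 0.53
Step 2: R = k1 * lambda / NA
R = 0.36 * 365 / 0.53
R = 247.9 nm


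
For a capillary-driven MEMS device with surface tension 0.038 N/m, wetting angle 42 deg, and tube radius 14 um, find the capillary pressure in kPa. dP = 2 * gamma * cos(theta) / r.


Step 1: cos(42 deg) = 0.7431
Step 2: Convert r to m: r = 14e-6 m
Step 3: dP = 2 * 0.038 * 0.7431 / 14e-6 = 4034.0 Pa
Step 4: Convert Pa to kPa (divide by 1000).
dP = 4.03 kPa


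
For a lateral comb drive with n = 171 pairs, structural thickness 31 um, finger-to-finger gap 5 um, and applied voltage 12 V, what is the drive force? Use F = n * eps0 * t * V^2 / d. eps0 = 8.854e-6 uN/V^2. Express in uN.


Step 1: Parameters: n=171, eps0=8.854e-6 uN/V^2, t=31 um, V=12 V, d=5 um
Step 2: V^2 = 144
Step 3: F = 171 * 8.854e-6 * 31 * 144 / 5
F = 1.352 uN


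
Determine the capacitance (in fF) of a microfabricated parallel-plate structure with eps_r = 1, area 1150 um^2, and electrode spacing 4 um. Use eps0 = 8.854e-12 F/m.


Step 1: Convert area to m^2: A = 1150e-12 m^2
Step 2: Convert gap to m: d = 4e-6 m
Step 3: C = eps0 * eps_r * A / d
C = 8.854e-12 * 1 * 1150e-12 / 4e-6
Step 4: Convert to fF (multiply by 1e15).
C = 2.55 fF


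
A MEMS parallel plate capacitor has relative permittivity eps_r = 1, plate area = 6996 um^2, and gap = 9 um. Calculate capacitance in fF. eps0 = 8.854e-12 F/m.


Step 1: Convert area to m^2: A = 6996e-12 m^2
Step 2: Convert gap to m: d = 9e-6 m
Step 3: C = eps0 * eps_r * A / d
C = 8.854e-12 * 1 * 6996e-12 / 9e-6
Step 4: Convert to fF (multiply by 1e15).
C = 6.88 fF


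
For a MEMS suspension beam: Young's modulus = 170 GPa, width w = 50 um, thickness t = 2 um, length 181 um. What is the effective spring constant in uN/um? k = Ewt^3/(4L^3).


Step 1: Convert E to consistent units (1 GPa = 1000 uN/um^2).
E = 170 GPa = 170000 uN/um^2
Step 2: Compute t^3 = 2^3 = 8
Step 3: Compute L^3 = 181^3 = 5929741
Step 4: k = 170000 * 50 * 8 / (4 * 5929741)
k = 2.8669 uN/um


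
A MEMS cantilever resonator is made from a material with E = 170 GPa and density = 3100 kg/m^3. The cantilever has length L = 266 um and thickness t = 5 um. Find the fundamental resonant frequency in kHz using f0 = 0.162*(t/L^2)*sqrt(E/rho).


Step 1: Convert units to SI.
t_SI = 5e-6 m, L_SI = 266e-6 m
Step 2: Calculate sqrt(E/rho).
sqrt(170e9 / 3100) = 7405.32 m/s
Step 3: Compute f0.
f0 = 0.162 * 5e-6 / (266e-6)^2 * 7405.32 = 84774.6 Hz = 84.77 kHz


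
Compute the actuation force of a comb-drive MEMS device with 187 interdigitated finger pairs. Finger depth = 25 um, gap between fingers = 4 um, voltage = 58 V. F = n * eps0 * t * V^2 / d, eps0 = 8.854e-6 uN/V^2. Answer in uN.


Step 1: Parameters: n=187, eps0=8.854e-6 uN/V^2, t=25 um, V=58 V, d=4 um
Step 2: V^2 = 3364
Step 3: F = 187 * 8.854e-6 * 25 * 3364 / 4
F = 34.811 uN


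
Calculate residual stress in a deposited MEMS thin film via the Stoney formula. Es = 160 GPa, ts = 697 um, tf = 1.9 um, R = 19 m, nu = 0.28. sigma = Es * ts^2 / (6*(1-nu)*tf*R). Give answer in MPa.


Step 1: Compute numerator: Es * ts^2 = 160 * 697^2 = 77729440 (GPa*um^2)
Step 2: Compute denominator (R in um): 6*(1-nu)*tf*R = 6*0.72*1.9*19e6 = 155952000.0 (um^2)
Step 3: sigma (GPa) = 77729440 / 155952000.0 = 4.98419e-01 GPa
Step 4: Convert to MPa (x1000): sigma = 498.4 MPa


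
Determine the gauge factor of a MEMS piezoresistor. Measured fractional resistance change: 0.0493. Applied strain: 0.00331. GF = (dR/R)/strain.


Step 1: Identify values.
dR/R = 0.0493, strain = 0.00331
Step 2: GF = (dR/R) / strain = 0.0493 / 0.00331
GF = 14.9


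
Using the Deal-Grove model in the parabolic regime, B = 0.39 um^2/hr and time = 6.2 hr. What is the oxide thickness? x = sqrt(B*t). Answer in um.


Step 1: Compute B*t = 0.39 * 6.2 = 2.418
Step 2: x = sqrt(2.418)
x = 1.555 um


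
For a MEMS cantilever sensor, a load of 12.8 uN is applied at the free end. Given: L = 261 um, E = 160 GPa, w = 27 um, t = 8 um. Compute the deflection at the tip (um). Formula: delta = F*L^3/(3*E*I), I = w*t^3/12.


Step 1: Calculate the second moment of area.
I = w * t^3 / 12 = 27 * 8^3 / 12 = 1152.0 um^4
Step 2: Convert E to consistent units (1 GPa = 1000 uN/um^2).
E = 160 GPa = 160000 uN/um^2
Step 3: Calculate tip deflection.
delta = F * L^3 / (3 * E * I)
delta = 12.8 * 261^3 / (3 * 160000 * 1152.0)
delta = 0.4116 um


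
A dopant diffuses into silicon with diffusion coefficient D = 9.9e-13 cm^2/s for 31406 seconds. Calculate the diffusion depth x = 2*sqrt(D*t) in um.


Step 1: Compute D*t = 9.9e-13 * 31406 = 3.109194e-08 cm^2
Step 2: sqrt(D*t) = 1.76329e-04 cm
Step 3: x = 2 * 1.76329e-04 cm = 3.52658e-04 cm
Step 4: Convert to um (1 cm = 1e4 um): x = 3.527 um


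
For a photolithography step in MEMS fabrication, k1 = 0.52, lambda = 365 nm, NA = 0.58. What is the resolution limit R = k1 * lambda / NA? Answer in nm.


Step 1: Identify values: k1 = 0.52, lambda = 365 nm, NA = 0.58
Step 2: R = k1 * lambda / NA
R = 0.52 * 365 / 0.58
R = 327.2 nm


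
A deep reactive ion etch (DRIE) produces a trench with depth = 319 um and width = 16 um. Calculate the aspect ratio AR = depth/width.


Step 1: AR = depth / width
Step 2: AR = 319 / 16
AR = 19.9


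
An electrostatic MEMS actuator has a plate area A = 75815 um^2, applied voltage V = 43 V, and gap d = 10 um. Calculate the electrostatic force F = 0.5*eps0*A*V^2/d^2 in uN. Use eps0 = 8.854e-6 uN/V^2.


Step 1: Identify parameters.
eps0 = 8.854e-6 uN/V^2, A = 75815 um^2, V = 43 V, d = 10 um
Step 2: Compute V^2 = 43^2 = 1849
Step 3: Compute d^2 = 10^2 = 100
Step 4: F = 0.5 * 8.854e-6 * 75815 * 1849 / 100
F = 6.206 uN


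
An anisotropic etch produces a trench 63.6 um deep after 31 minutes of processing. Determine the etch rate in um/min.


Step 1: Etch rate = depth / time
Step 2: rate = 63.6 / 31
rate = 2.052 um/min


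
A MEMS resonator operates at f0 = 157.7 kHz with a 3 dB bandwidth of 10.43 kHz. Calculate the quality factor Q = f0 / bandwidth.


Step 1: Q = f0 / bandwidth
Step 2: Q = 157.7 / 10.43
Q = 15.1


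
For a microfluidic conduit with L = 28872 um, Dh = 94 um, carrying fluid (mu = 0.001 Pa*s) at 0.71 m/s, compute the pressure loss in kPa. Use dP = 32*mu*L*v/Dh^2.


Step 1: Convert to SI: L = 28872e-6 m, Dh = 94e-6 m
Step 2: dP = 32 * 0.001 * 28872e-6 * 0.71 / (94e-6)^2
Step 3: dP = 74238.55 Pa
Step 4: Convert to kPa: dP = 74.24 kPa


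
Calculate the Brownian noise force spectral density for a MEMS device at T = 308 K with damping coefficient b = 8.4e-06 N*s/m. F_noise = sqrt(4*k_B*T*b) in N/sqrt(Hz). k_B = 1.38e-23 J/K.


Step 1: Compute 4 * k_B * T * b
= 4 * 1.38e-23 * 308 * 8.4e-06
= 1.4281e-25 N^2/Hz
Step 2: F_noise = sqrt(1.4281e-25)
F_noise = 3.78e-13 N/sqrt(Hz)


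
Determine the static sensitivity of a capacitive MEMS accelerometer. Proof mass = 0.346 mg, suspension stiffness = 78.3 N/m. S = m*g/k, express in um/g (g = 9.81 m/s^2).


Step 1: Convert mass: m = 0.346 mg = 3.46e-07 kg
Step 2: S = m * g / k = 3.46e-07 * 9.81 / 78.3
Step 3: S = 4.33e-08 m/g
Step 4: Convert to um/g: S = 0.043 um/g


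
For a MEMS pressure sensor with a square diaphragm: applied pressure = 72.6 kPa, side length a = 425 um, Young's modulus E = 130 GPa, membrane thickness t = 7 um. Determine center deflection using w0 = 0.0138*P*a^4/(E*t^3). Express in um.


Step 1: Convert pressure to compatible units (E is in GPa, so P in GPa).
P = 72.6 kPa = 72.6e-6 GPa
Step 2: Compute numerator: 0.0138 * P * a^4.
a^4 = 425^4 = 32625390625
numerator = 0.0138 * 72.6e-6 * 32625390625 = 3.26867e+04
Step 3: Compute denominator: E * t^3 = 130 * 7^3 = 44590
Step 4: w0 = numerator / denominator = 3.26867e+04 / 44590 = 0.7331 um


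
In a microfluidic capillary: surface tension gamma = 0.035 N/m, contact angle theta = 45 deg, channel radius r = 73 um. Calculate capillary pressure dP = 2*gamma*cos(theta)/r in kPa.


Step 1: cos(45 deg) = 0.7071
Step 2: Convert r to m: r = 73e-6 m
Step 3: dP = 2 * 0.035 * 0.7071 / 73e-6 = 678.0 Pa
Step 4: Convert Pa to kPa (divide by 1000).
dP = 0.68 kPa


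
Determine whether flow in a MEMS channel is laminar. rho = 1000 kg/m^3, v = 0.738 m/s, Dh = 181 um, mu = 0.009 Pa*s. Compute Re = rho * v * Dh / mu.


Step 1: Convert Dh to meters: Dh = 181e-6 m
Step 2: Re = rho * v * Dh / mu
Re = 1000 * 0.738 * 181e-6 / 0.009
Re = 14.842
Since Re = 14.842 is below ~2300, the flow is laminar.


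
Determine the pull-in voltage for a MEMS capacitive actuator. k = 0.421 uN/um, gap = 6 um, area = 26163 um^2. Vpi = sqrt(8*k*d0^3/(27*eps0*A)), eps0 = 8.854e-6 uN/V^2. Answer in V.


Step 1: Compute numerator: 8 * k * d0^3 = 8 * 0.421 * 6^3 = 727.488
Step 2: Compute denominator: 27 * eps0 * A = 27 * 8.854e-6 * 26163 = 6.254474
Step 3: Vpi = sqrt(727.488 / 6.254474)
Vpi = 10.78 V


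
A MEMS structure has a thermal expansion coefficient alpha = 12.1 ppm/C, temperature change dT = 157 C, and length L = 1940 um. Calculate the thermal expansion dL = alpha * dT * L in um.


Step 1: Convert CTE: alpha = 12.1 ppm/C = 12.1e-6 /C
Step 2: dL = 12.1e-6 * 157 * 1940
dL = 3.6854 um


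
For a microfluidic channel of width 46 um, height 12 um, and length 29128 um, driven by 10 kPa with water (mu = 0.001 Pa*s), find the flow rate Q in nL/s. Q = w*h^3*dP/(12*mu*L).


Step 1: Convert all dimensions to SI (meters).
w = 46e-6 m, h = 12e-6 m, L = 29128e-6 m, dP = 10e3 Pa
Step 2: Q = w * h^3 * dP / (12 * mu * L)
Q = 46e-6 * (12e-6)^3 * 10e3 / (12 * 0.001 * 29128e-6) = 2.2741e-12 m^3/s
Step 3: Convert Q from m^3/s to nL/s (1 m^3 = 1e12 nL, so multiply by 1e12).
Q = 2.274 nL/s


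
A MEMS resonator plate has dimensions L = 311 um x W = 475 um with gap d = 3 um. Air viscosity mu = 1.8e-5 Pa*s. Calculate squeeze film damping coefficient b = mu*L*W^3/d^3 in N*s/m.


Step 1: Convert to SI.
L = 311e-6 m, W = 475e-6 m, d = 3e-6 m
Step 2: W^3 = (475e-6)^3 = 1.07e-10 m^3
Step 3: d^3 = (3e-6)^3 = 2.70e-17 m^3
Step 4: b = 1.8e-5 * 311e-6 * 1.07e-10 / 2.70e-17
b = 2.22e-02 N*s/m


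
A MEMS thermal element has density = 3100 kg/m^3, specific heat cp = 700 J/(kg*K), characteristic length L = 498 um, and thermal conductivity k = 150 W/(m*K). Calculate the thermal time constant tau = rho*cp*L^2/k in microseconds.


Step 1: Convert L to m: L = 498e-6 m
Step 2: L^2 = (498e-6)^2 = 2.48004e-07 m^2
Step 3: tau = 3100 * 700 * 2.48004e-07 / 150 = 3.5877912e-03 s
Step 4: Convert to microseconds (multiply by 1e6).
tau = 3587.791 us


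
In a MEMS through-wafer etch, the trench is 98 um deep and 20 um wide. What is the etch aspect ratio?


Step 1: AR = depth / width
Step 2: AR = 98 / 20
AR = 4.9


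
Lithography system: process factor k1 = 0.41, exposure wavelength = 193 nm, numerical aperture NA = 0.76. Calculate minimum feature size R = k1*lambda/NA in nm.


Step 1: Identify values: k1 = 0.41, lambda = 193 nm, NA = 0.76
Step 2: R = k1 * lambda / NA
R = 0.41 * 193 / 0.76
R = 104.1 nm


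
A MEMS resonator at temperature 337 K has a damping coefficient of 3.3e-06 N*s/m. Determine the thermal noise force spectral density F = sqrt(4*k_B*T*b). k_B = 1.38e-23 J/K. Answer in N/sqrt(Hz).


Step 1: Compute 4 * k_B * T * b
= 4 * 1.38e-23 * 337 * 3.3e-06
= 6.1388e-26 N^2/Hz
Step 2: F_noise = sqrt(6.1388e-26)
F_noise = 2.48e-13 N/sqrt(Hz)


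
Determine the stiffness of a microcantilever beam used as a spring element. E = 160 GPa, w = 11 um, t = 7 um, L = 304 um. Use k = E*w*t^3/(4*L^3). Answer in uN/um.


Step 1: Convert E to consistent units (1 GPa = 1000 uN/um^2).
E = 160 GPa = 160000 uN/um^2
Step 2: Compute t^3 = 7^3 = 343
Step 3: Compute L^3 = 304^3 = 28094464
Step 4: k = 160000 * 11 * 343 / (4 * 28094464)
k = 5.3719 uN/um


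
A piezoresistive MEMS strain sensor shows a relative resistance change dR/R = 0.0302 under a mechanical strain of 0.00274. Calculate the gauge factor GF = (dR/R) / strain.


Step 1: Identify values.
dR/R = 0.0302, strain = 0.00274
Step 2: GF = (dR/R) / strain = 0.0302 / 0.00274
GF = 11.0


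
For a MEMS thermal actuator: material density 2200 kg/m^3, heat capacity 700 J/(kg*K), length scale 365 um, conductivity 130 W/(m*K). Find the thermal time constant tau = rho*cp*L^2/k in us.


Step 1: Convert L to m: L = 365e-6 m
Step 2: L^2 = (365e-6)^2 = 1.33225e-07 m^2
Step 3: tau = 2200 * 700 * 1.33225e-07 / 130 = 1.57820385e-03 s
Step 4: Convert to microseconds (multiply by 1e6).
tau = 1578.204 us


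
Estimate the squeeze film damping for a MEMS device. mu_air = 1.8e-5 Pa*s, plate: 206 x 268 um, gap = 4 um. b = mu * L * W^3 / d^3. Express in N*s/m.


Step 1: Convert to SI.
L = 206e-6 m, W = 268e-6 m, d = 4e-6 m
Step 2: W^3 = (268e-6)^3 = 1.92e-11 m^3
Step 3: d^3 = (4e-6)^3 = 6.40e-17 m^3
Step 4: b = 1.8e-5 * 206e-6 * 1.92e-11 / 6.40e-17
b = 1.12e-03 N*s/m


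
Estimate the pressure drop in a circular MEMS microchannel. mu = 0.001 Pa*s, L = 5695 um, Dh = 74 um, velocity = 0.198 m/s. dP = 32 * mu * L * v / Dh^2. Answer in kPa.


Step 1: Convert to SI: L = 5695e-6 m, Dh = 74e-6 m
Step 2: dP = 32 * 0.001 * 5695e-6 * 0.198 / (74e-6)^2
Step 3: dP = 6589.39 Pa
Step 4: Convert to kPa: dP = 6.59 kPa


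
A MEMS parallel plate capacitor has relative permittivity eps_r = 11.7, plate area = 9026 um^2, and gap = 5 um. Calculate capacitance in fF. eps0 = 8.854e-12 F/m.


Step 1: Convert area to m^2: A = 9026e-12 m^2
Step 2: Convert gap to m: d = 5e-6 m
Step 3: C = eps0 * eps_r * A / d
C = 8.854e-12 * 11.7 * 9026e-12 / 5e-6
Step 4: Convert to fF (multiply by 1e15).
C = 187.0 fF


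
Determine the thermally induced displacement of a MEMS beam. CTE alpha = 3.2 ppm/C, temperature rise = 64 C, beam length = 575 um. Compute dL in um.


Step 1: Convert CTE: alpha = 3.2 ppm/C = 3.2e-6 /C
Step 2: dL = 3.2e-6 * 64 * 575
dL = 0.1178 um


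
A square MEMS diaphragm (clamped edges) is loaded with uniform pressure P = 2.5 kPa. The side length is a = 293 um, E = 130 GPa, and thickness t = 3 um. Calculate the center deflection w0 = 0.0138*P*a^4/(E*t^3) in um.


Step 1: Convert pressure to compatible units (E is in GPa, so P in GPa).
P = 2.5 kPa = 2.5e-6 GPa
Step 2: Compute numerator: 0.0138 * P * a^4.
a^4 = 293^4 = 7370050801
numerator = 0.0138 * 2.5e-6 * 7370050801 = 2.5427e+02
Step 3: Compute denominator: E * t^3 = 130 * 3^3 = 3510
Step 4: w0 = numerator / denominator = 2.5427e+02 / 3510 = 0.0724 um


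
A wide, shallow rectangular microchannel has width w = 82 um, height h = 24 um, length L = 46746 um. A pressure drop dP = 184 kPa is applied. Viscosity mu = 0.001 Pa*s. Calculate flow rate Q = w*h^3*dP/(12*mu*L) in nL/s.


Step 1: Convert all dimensions to SI (meters).
w = 82e-6 m, h = 24e-6 m, L = 46746e-6 m, dP = 184e3 Pa
Step 2: Q = w * h^3 * dP / (12 * mu * L)
Q = 82e-6 * (24e-6)^3 * 184e3 / (12 * 0.001 * 46746e-6) = 3.7182595e-10 m^3/s
Step 3: Convert Q from m^3/s to nL/s (1 m^3 = 1e12 nL, so multiply by 1e12).
Q = 371.826 nL/s


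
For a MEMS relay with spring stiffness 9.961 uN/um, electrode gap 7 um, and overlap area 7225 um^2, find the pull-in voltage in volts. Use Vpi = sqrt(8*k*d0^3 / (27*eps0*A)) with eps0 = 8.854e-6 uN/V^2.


Step 1: Compute numerator: 8 * k * d0^3 = 8 * 9.961 * 7^3 = 27332.984
Step 2: Compute denominator: 27 * eps0 * A = 27 * 8.854e-6 * 7225 = 1.727194
Step 3: Vpi = sqrt(27332.984 / 1.727194)
Vpi = 125.8 V


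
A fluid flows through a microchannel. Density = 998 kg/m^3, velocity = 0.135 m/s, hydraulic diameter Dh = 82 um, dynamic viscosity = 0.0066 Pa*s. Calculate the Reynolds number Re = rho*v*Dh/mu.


Step 1: Convert Dh to meters: Dh = 82e-6 m
Step 2: Re = rho * v * Dh / mu
Re = 998 * 0.135 * 82e-6 / 0.0066
Re = 1.674


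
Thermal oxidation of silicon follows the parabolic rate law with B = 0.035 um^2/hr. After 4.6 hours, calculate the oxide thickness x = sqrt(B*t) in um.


Step 1: Compute B*t = 0.035 * 4.6 = 0.161
Step 2: x = sqrt(0.161)
x = 0.401 um


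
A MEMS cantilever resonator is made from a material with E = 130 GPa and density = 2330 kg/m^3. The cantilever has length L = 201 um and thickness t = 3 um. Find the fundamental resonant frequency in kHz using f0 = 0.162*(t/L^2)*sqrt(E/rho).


Step 1: Convert units to SI.
t_SI = 3e-6 m, L_SI = 201e-6 m
Step 2: Calculate sqrt(E/rho).
sqrt(130e9 / 2330) = 7469.54 m/s
Step 3: Compute f0.
f0 = 0.162 * 3e-6 / (201e-6)^2 * 7469.54 = 89854.1 Hz = 89.85 kHz


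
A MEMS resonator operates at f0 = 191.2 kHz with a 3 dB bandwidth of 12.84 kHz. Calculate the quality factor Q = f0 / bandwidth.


Step 1: Q = f0 / bandwidth
Step 2: Q = 191.2 / 12.84
Q = 14.9


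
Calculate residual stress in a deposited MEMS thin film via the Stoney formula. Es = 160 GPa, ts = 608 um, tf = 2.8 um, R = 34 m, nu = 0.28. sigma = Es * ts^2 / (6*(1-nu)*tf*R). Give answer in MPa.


Step 1: Compute numerator: Es * ts^2 = 160 * 608^2 = 59146240 (GPa*um^2)
Step 2: Compute denominator (R in um): 6*(1-nu)*tf*R = 6*0.72*2.8*34e6 = 411264000.0 (um^2)
Step 3: sigma (GPa) = 59146240 / 411264000.0 = 1.43816e-01 GPa
Step 4: Convert to MPa (x1000): sigma = 143.8 MPa


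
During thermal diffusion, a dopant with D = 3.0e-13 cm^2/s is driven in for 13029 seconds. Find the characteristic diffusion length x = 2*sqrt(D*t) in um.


Step 1: Compute D*t = 3.0e-13 * 13029 = 3.9087e-09 cm^2
Step 2: sqrt(D*t) = 6.252e-05 cm
Step 3: x = 2 * 6.252e-05 cm = 1.2504e-04 cm
Step 4: Convert to um (1 cm = 1e4 um): x = 1.25 um


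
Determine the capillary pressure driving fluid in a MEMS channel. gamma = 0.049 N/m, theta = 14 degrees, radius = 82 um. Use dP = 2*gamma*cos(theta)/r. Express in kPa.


Step 1: cos(14 deg) = 0.9703
Step 2: Convert r to m: r = 82e-6 m
Step 3: dP = 2 * 0.049 * 0.9703 / 82e-6 = 1159.6 Pa
Step 4: Convert Pa to kPa (divide by 1000).
dP = 1.16 kPa


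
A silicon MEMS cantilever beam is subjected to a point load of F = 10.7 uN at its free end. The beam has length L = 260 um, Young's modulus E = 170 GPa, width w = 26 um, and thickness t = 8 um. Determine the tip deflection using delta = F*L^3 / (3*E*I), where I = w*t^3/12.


Step 1: Calculate the second moment of area.
I = w * t^3 / 12 = 26 * 8^3 / 12 = 1109.3333 um^4
Step 2: Convert E to consistent units (1 GPa = 1000 uN/um^2).
E = 170 GPa = 170000 uN/um^2
Step 3: Calculate tip deflection.
delta = F * L^3 / (3 * E * I)
delta = 10.7 * 260^3 / (3 * 170000 * 1109.3333)
delta = 0.3324 um


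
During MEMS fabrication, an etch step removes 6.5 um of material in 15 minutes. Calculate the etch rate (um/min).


Step 1: Etch rate = depth / time
Step 2: rate = 6.5 / 15
rate = 0.433 um/min


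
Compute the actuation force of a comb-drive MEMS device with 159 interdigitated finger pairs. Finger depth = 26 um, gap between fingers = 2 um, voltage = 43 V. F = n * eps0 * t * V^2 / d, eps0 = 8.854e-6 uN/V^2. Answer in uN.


Step 1: Parameters: n=159, eps0=8.854e-6 uN/V^2, t=26 um, V=43 V, d=2 um
Step 2: V^2 = 1849
Step 3: F = 159 * 8.854e-6 * 26 * 1849 / 2
F = 33.839 uN


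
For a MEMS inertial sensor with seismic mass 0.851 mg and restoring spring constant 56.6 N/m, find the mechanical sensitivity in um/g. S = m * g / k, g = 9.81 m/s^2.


Step 1: Convert mass: m = 0.851 mg = 8.51e-07 kg
Step 2: S = m * g / k = 8.51e-07 * 9.81 / 56.6
Step 3: S = 1.47e-07 m/g
Step 4: Convert to um/g: S = 0.147 um/g


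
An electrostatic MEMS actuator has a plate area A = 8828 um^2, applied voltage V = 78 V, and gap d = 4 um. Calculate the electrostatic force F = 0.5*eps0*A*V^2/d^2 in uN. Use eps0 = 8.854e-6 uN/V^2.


Step 1: Identify parameters.
eps0 = 8.854e-6 uN/V^2, A = 8828 um^2, V = 78 V, d = 4 um
Step 2: Compute V^2 = 78^2 = 6084
Step 3: Compute d^2 = 4^2 = 16
Step 4: F = 0.5 * 8.854e-6 * 8828 * 6084 / 16
F = 14.861 uN


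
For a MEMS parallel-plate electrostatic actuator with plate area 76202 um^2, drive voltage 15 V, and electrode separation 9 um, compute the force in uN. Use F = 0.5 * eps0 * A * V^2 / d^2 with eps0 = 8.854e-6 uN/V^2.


Step 1: Identify parameters.
eps0 = 8.854e-6 uN/V^2, A = 76202 um^2, V = 15 V, d = 9 um
Step 2: Compute V^2 = 15^2 = 225
Step 3: Compute d^2 = 9^2 = 81
Step 4: F = 0.5 * 8.854e-6 * 76202 * 225 / 81
F = 0.937 uN


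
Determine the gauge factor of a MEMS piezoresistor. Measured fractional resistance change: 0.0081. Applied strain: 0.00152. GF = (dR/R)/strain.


Step 1: Identify values.
dR/R = 0.0081, strain = 0.00152
Step 2: GF = (dR/R) / strain = 0.0081 / 0.00152
GF = 5.3


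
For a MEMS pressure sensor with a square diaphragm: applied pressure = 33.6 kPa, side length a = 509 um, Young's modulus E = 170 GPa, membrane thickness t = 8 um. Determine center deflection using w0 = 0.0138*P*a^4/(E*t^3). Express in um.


Step 1: Convert pressure to compatible units (E is in GPa, so P in GPa).
P = 33.6 kPa = 33.6e-6 GPa
Step 2: Compute numerator: 0.0138 * P * a^4.
a^4 = 509^4 = 67122964561
numerator = 0.0138 * 33.6e-6 * 67122964561 = 3.11236e+04
Step 3: Compute denominator: E * t^3 = 170 * 8^3 = 87040
Step 4: w0 = numerator / denominator = 3.11236e+04 / 87040 = 0.3576 um


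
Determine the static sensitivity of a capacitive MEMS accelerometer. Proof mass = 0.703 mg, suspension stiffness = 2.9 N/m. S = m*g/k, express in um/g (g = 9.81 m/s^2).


Step 1: Convert mass: m = 0.703 mg = 7.03e-07 kg
Step 2: S = m * g / k = 7.03e-07 * 9.81 / 2.9
Step 3: S = 2.38e-06 m/g
Step 4: Convert to um/g: S = 2.378 um/g


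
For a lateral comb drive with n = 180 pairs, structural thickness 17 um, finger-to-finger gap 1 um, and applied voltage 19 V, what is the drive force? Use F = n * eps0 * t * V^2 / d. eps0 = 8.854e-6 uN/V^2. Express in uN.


Step 1: Parameters: n=180, eps0=8.854e-6 uN/V^2, t=17 um, V=19 V, d=1 um
Step 2: V^2 = 361
Step 3: F = 180 * 8.854e-6 * 17 * 361 / 1
F = 9.781 uN


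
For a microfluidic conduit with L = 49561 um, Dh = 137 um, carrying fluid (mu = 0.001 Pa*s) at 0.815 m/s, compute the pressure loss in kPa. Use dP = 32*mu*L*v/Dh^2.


Step 1: Convert to SI: L = 49561e-6 m, Dh = 137e-6 m
Step 2: dP = 32 * 0.001 * 49561e-6 * 0.815 / (137e-6)^2
Step 3: dP = 68866.26 Pa
Step 4: Convert to kPa: dP = 68.87 kPa


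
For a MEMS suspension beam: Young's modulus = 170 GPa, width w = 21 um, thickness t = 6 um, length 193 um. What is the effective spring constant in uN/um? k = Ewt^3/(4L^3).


Step 1: Convert E to consistent units (1 GPa = 1000 uN/um^2).
E = 170 GPa = 170000 uN/um^2
Step 2: Compute t^3 = 6^3 = 216
Step 3: Compute L^3 = 193^3 = 7189057
Step 4: k = 170000 * 21 * 216 / (4 * 7189057)
k = 26.8158 uN/um


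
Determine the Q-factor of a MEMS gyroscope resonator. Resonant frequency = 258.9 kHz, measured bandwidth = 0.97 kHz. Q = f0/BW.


Step 1: Q = f0 / bandwidth
Step 2: Q = 258.9 / 0.97
Q = 266.9
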